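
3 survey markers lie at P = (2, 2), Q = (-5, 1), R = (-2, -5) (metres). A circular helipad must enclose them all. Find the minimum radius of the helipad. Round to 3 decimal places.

4.249

Side lengths²: PQ² = 50, PR² = 65, QR² = 45.
Since PR² = 65 < 50 + 45 = 95, the triangle is acute, so the smallest enclosing circle is the circumcircle.
Circumcentre = (-7/6, -5/6), r² = 325/18.
r = √(325/18) ≈ 4.249.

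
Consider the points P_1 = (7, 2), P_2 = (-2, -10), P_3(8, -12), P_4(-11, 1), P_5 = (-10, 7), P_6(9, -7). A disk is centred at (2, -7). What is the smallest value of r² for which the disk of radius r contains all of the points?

340

The required radius is the distance from (2, -7) to the farthest point.
Squared distances: 106, 25, 61, 233, 340, 49.
Maximum is 340, attained at P_5.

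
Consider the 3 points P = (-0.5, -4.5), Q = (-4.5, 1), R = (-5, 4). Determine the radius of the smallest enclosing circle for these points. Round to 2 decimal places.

4.81

Side lengths²: PQ² = 46.25, PR² = 92.5, QR² = 9.25.
Since PR² = 92.5 ≥ 46.25 + 9.25 = 55.5, the angle opposite PR is not acute, so the smallest enclosing circle has PR as diameter.
Centre = midpoint of PR = (-2.75, -0.25), r² = 92.5/4 = 23.125.
r = √(23.125) ≈ 4.81.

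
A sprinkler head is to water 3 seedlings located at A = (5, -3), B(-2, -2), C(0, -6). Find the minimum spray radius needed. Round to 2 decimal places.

3.55

Side lengths²: AB² = 50, AC² = 34, BC² = 20.
Since AB² = 50 < 34 + 20 = 54, the triangle is acute, so the smallest enclosing circle is the circumcircle.
Circumcentre = (19/13, -36/13), r² = 2125/169.
r = √(2125/169) ≈ 3.55.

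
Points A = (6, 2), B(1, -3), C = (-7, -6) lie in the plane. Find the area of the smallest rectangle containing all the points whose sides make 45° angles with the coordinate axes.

In coordinates u = x + y, v = x − y the rectangle is axis-aligned; the map (x,y)→(u,v) scales areas by 2.
u-values: 8, -2, -13; range = 8 − (-13) = 21.
v-values: 4, 4, -1; range = 4 − (-1) = 5.
Area = (21 × 5) / 2 = 52.5.

52.5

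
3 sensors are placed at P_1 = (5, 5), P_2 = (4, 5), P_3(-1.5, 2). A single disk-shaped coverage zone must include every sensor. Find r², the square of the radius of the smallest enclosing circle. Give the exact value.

Side lengths²: P_1P_2² = 1, P_1P_3² = 51.25, P_2P_3² = 39.25.
Since P_1P_3² = 51.25 ≥ 39.25 + 1 = 40.25, the angle opposite P_1P_3 is not acute, so the smallest enclosing circle has P_1P_3 as diameter.
Centre = midpoint of P_1P_3 = (1.75, 3.5), r² = 51.25/4 = 12.8125.

12.8125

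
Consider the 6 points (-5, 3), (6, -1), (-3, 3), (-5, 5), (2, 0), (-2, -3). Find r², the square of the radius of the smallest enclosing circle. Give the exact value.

The minimum enclosing circle of a finite set is fixed by two of the points (as a diameter) or three (as a circumcircle).
The farthest pair is (6, -1)–(-5, 5) with squared distance 157. The circle on this segment as diameter has centre (0.5, 2) and r² = 157/4 = 39.25.
Check (-5, 3): distance² to centre = 31.25 ≤ 39.25, so it lies inside.
All remaining points lie in this disk, and no smaller disk contains both endpoints, so this is the minimum enclosing circle.

39.25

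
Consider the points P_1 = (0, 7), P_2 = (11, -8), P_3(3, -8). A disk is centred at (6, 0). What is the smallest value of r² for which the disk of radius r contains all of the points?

89

The required radius is the distance from (6, 0) to the farthest point.
Squared distances: 85, 89, 73.
Maximum is 89, attained at P_2.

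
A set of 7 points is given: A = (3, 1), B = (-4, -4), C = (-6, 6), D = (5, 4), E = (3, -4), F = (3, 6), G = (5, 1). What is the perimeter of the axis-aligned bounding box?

42

Width = max x − min x = 5 − (-6) = 11.
Height = max y − min y = 6 − (-4) = 10.
Perimeter = 2(11 + 10) = 42.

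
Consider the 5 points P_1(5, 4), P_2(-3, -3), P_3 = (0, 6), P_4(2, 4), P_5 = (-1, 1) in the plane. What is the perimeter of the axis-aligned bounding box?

34

Width = max x − min x = 5 − (-3) = 8.
Height = max y − min y = 6 − (-3) = 9.
Perimeter = 2(8 + 9) = 34.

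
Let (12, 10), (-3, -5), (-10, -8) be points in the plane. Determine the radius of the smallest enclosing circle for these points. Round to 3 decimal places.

Call the three points A, B, C in the order given.
Side lengths²: AB² = 450, AC² = 808, BC² = 58.
Since AC² = 808 ≥ 450 + 58 = 508, the angle opposite AC is not acute, so the smallest enclosing circle has AC as diameter.
Centre = midpoint of AC = (1, 1), r² = 808/4 = 202.
r = √202 ≈ 14.213.

14.213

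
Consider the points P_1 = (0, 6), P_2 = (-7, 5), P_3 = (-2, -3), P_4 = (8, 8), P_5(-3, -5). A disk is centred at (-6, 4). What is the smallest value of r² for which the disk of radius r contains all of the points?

The required radius is the distance from (-6, 4) to the farthest point.
Squared distances: 40, 2, 65, 212, 90.
Maximum is 212, attained at P_4.

212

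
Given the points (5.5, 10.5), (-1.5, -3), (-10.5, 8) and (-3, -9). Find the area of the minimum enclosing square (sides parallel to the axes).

The bounding box has width 16 and height 19.5.
An axis-aligned square enclosing the set must have side ≥ max(width, height).
So the minimum side is max(16, 19.5) = 19.5.
Area = 19.5² = 380.25.

380.25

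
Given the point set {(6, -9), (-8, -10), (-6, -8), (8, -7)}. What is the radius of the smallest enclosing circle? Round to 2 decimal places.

The minimum enclosing circle of a finite set is fixed by two of the points (as a diameter) or three (as a circumcircle).
The farthest pair is (-8, -10)–(8, -7) with squared distance 265. The circle on this segment as diameter has centre (0, -8.5) and r² = 265/4 = 66.25.
Check (6, -9): distance² to centre = 36.25 ≤ 66.25, so it lies inside.
All remaining points lie in this disk, and no smaller disk contains both endpoints, so this is the minimum enclosing circle.
r = √(66.25) ≈ 8.14.

8.14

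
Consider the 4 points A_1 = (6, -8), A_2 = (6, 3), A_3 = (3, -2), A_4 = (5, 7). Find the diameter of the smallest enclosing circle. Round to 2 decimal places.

A smallest enclosing disk is always determined by at most three of the input points on its boundary.
The farthest pair is A_1–A_4 with squared distance 226. The circle on this segment as diameter has centre (5.5, -0.5) and r² = 226/4 = 56.5.
Check A_2: distance² to centre = 12.5 ≤ 56.5, so it lies inside.
All remaining points lie in this disk, and no smaller disk contains both endpoints, so this is the minimum enclosing circle.
Diameter = 2r = 2√(56.5) ≈ 15.03.

15.03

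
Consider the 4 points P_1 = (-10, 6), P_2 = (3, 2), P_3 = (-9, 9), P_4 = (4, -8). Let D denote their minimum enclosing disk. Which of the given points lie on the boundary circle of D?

By Welzl's lemma the MEC is supported by two points (diametrically opposite) or three points (on a circumcircle).
The farthest pair is P_3–P_4 with squared distance 458. The circle on this segment as diameter has centre (-2.5, 0.5) and r² = 458/4 = 114.5.
Check P_1: distance² to centre = 86.5 ≤ 114.5, so it lies inside.
All remaining points lie in this disk, and no smaller disk contains both endpoints, so this is the minimum enclosing circle.
The points at distance exactly r from the centre are P_3, P_4 — 2 points.

P_3, P_4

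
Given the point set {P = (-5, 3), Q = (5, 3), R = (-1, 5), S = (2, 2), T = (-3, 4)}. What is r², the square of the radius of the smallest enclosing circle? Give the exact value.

25

The minimum enclosing circle of a finite set is fixed by two of the points (as a diameter) or three (as a circumcircle).
The farthest pair is P–Q with squared distance 100. The circle on this segment as diameter has centre (0, 3) and r² = 100/4 = 25.
Check R: distance² to centre = 5 ≤ 25, so it lies inside.
All remaining points lie in this disk, and no smaller disk contains both endpoints, so this is the minimum enclosing circle.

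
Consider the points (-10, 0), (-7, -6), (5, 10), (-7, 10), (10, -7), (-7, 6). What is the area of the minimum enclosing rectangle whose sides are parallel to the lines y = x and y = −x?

In coordinates u = x + y, v = x − y the rectangle is axis-aligned; the map (x,y)→(u,v) scales areas by 2.
u-values: -10, -13, 15, 3, 3, -1; range = 15 − (-13) = 28.
v-values: -10, -1, -5, -17, 17, -13; range = 17 − (-17) = 34.
Area = (28 × 34) / 2 = 476.

476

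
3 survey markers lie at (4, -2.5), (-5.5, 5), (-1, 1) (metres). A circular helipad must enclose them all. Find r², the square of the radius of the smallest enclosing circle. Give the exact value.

Call the three points A, B, C in the order given.
Side lengths²: AB² = 146.5, AC² = 37.25, BC² = 36.25.
Since AB² = 146.5 ≥ 37.25 + 36.25 = 73.5, the angle opposite AB is not acute, so the smallest enclosing circle has AB as diameter.
Centre = midpoint of AB = (-0.75, 1.25), r² = 146.5/4 = 36.625.

36.625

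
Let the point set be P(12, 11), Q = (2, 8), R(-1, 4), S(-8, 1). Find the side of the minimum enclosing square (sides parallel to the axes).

20

The bounding box has width 20 and height 10.
An axis-aligned square enclosing the set must have side ≥ max(width, height).
So the minimum side is max(20, 10) = 20.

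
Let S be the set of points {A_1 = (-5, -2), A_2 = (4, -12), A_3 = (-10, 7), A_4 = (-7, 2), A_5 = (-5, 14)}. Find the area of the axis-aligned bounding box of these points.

x ranges over [-10, 4], width 14.
y ranges over [-12, 14], height 26.
Area = 14 × 26 = 364.

364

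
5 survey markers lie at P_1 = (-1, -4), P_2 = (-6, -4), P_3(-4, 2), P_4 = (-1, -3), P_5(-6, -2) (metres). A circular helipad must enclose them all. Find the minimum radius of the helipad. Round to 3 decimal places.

3.536

The minimum enclosing circle is determined by three boundary points: P_1, P_2, P_3.
Their circumcentre is (-3.5, -1.5) with r² = 12.5.
The farthest remaining point P_4 is at distance² 8.5 ≤ 12.5.
r = √(12.5) ≈ 3.536.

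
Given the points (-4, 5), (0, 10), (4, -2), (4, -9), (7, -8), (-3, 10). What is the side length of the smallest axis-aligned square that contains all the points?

The bounding box has width 11 and height 19.
An axis-aligned square enclosing the set must have side ≥ max(width, height).
So the minimum side is max(11, 19) = 19.

19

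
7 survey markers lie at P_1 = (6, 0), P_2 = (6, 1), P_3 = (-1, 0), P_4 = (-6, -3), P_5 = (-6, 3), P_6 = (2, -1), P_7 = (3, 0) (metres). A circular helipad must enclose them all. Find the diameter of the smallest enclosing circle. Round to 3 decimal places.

12.824

The minimum enclosing circle is determined by three boundary points: P_2, P_4, P_5.
Their circumcentre is (-1/3, 0) with r² = 370/9.
The farthest remaining point P_1 is at distance² 361/9 ≤ 370/9.
Diameter = 2r = 2√(370/9) ≈ 12.824.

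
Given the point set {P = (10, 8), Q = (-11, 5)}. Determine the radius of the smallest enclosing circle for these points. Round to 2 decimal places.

The smallest circle enclosing two points has them as diameter endpoints.
Centre = midpoint = (-0.5, 6.5); r² = |PQ|²/4 = 450/4 = 112.5.
r = √(112.5) ≈ 10.61.

10.61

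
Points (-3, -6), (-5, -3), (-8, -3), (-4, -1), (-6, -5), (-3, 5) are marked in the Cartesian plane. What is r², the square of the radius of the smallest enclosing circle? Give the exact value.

The minimum enclosing circle is determined by three boundary points: (-3, -6), (-8, -3), (-3, 5).
Their circumcentre is (-3.1, -0.5) with r² = 30.26.
The farthest remaining point (-6, -5) is at distance² 28.66 ≤ 30.26.

30.26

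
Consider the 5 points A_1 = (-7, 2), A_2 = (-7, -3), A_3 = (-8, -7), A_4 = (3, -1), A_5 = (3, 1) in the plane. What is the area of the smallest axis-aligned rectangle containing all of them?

x ranges over [-8, 3], width 11.
y ranges over [-7, 2], height 9.
Area = 11 × 9 = 99.

99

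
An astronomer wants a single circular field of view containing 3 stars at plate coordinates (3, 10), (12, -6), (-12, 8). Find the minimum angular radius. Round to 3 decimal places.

13.892

Call the three points A, B, C in the order given.
Side lengths²: AB² = 337, AC² = 229, BC² = 772.
Since BC² = 772 ≥ 337 + 229 = 566, the angle opposite BC is not acute, so the smallest enclosing circle has BC as diameter.
Centre = midpoint of BC = (0, 1), r² = 772/4 = 193.
r = √193 ≈ 13.892.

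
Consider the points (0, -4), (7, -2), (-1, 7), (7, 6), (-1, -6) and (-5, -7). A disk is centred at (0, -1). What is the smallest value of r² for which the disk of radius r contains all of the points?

98

The required radius is the distance from (0, -1) to the farthest point.
Squared distances: 9, 50, 65, 98, 26, 61.
Maximum is 98, attained at (7, 6).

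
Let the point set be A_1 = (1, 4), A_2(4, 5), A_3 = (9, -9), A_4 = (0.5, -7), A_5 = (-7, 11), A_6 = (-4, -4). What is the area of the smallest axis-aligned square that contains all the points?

The bounding box has width 16 and height 20.
An axis-aligned square enclosing the set must have side ≥ max(width, height).
So the minimum side is max(16, 20) = 20.
Area = 20² = 400.

400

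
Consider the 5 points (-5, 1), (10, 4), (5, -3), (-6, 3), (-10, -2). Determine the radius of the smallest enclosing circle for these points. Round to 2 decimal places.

A smallest enclosing disk is always determined by at most three of the input points on its boundary.
The farthest pair is (10, 4)–(-10, -2) with squared distance 436. The circle on this segment as diameter has centre (0, 1) and r² = 436/4 = 109.
Check (-5, 1): distance² to centre = 25 ≤ 109, so it lies inside.
All remaining points lie in this disk, and no smaller disk contains both endpoints, so this is the minimum enclosing circle.
r = √109 ≈ 10.44.

10.44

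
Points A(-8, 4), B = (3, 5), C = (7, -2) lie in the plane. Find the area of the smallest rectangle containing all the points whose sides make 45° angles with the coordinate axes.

In coordinates u = x + y, v = x − y the rectangle is axis-aligned; the map (x,y)→(u,v) scales areas by 2.
u-values: -4, 8, 5; range = 8 − (-4) = 12.
v-values: -12, -2, 9; range = 9 − (-12) = 21.
Area = (12 × 21) / 2 = 126.

126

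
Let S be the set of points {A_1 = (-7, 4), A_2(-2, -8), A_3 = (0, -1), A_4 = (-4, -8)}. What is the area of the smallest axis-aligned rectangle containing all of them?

84

x ranges over [-7, 0], width 7.
y ranges over [-8, 4], height 12.
Area = 7 × 12 = 84.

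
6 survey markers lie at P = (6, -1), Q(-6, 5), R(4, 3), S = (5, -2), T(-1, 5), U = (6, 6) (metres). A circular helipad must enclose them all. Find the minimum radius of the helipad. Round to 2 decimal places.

6.73

The minimum enclosing circle is determined by three boundary points: P, Q, U.
Their circumcentre is (0.25, 2.5) with r² = 45.3125.
The farthest remaining point S is at distance² 42.8125 ≤ 45.3125.
r = √(45.3125) ≈ 6.73.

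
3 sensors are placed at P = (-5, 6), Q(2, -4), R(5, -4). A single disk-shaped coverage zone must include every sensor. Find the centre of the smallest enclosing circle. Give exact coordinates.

(0, 1)

Side lengths²: PQ² = 149, PR² = 200, QR² = 9.
Since PR² = 200 ≥ 149 + 9 = 158, the angle opposite PR is not acute, so the smallest enclosing circle has PR as diameter.
Centre = midpoint of PR = (0, 1), r² = 200/4 = 50.
Centre = (0, 1).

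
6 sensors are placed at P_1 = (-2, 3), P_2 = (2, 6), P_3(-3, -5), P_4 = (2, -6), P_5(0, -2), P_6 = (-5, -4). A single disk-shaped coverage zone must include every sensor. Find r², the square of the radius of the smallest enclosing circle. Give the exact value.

By Welzl's lemma the MEC is supported by two points (diametrically opposite) or three points (on a circumcircle).
The minimum enclosing circle is determined by three boundary points: P_2, P_4, P_6.
Their circumcentre is (-1/14, 0) with r² = 7897/196.
The farthest remaining point P_3 is at distance² 6581/196 ≤ 7897/196.

7897/196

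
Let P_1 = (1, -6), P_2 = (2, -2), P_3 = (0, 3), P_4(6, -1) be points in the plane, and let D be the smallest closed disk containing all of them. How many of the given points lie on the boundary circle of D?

The minimum enclosing circle is determined by three boundary points: P_1, P_3, P_4.
Their circumcentre is (1.4, -1.4) with r² = 21.32.
The farthest remaining point P_2 is at distance² 0.72 ≤ 21.32.
The points at distance exactly r from the centre are P_1, P_3, P_4 — 3 points.

3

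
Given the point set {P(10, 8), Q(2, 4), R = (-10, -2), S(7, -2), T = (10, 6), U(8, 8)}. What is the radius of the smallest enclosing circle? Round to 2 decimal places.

11.18

By Welzl's lemma the MEC is supported by two points (diametrically opposite) or three points (on a circumcircle).
The farthest pair is P–R with squared distance 500. The circle on this segment as diameter has centre (0, 3) and r² = 500/4 = 125.
Check Q: distance² to centre = 5 ≤ 125, so it lies inside.
All remaining points lie in this disk, and no smaller disk contains both endpoints, so this is the minimum enclosing circle.
r = √125 ≈ 11.18.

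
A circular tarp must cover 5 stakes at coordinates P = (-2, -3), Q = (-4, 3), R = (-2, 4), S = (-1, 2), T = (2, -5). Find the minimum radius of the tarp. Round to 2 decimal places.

5.01

A smallest enclosing disk is always determined by at most three of the input points on its boundary.
The minimum enclosing circle is determined by three boundary points: Q, R, T.
Their circumcentre is (-9/11, -19/22) with r² = 12125/484.
The farthest remaining point S is at distance² 3985/484 ≤ 12125/484.
r = √(12125/484) ≈ 5.01.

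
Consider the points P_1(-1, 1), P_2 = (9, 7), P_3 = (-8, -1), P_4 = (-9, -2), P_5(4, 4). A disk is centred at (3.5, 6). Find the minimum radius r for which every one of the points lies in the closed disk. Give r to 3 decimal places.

14.841

The required radius is the distance from (3.5, 6) to the farthest point.
Squared distances: 45.25, 31.25, 181.25, 220.25, 4.25.
Maximum is 220.25, attained at P_4.
r = √(220.25) ≈ 14.841.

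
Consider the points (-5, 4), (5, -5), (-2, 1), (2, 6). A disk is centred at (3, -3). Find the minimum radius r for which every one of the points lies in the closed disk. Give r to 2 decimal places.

10.63

The required radius is the distance from (3, -3) to the farthest point.
Squared distances: 113, 8, 41, 82.
Maximum is 113, attained at (-5, 4).
r = √113 ≈ 10.63.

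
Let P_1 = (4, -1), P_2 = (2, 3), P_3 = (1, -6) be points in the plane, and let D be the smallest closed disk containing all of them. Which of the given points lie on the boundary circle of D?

Side lengths²: P_1P_2² = 20, P_1P_3² = 34, P_2P_3² = 82.
Since P_2P_3² = 82 ≥ 34 + 20 = 54, the angle opposite P_2P_3 is not acute, so the smallest enclosing circle has P_2P_3 as diameter.
Centre = midpoint of P_2P_3 = (1.5, -1.5), r² = 82/4 = 20.5.
The points at distance exactly r from the centre are P_2, P_3 — 2 points.

P_2, P_3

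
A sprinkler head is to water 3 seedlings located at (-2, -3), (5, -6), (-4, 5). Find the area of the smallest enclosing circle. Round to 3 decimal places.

158.650

Call the three points A, B, C in the order given.
Side lengths²: AB² = 58, AC² = 68, BC² = 202.
Since BC² = 202 ≥ 68 + 58 = 126, the angle opposite BC is not acute, so the smallest enclosing circle has BC as diameter.
Centre = midpoint of BC = (0.5, -0.5), r² = 202/4 = 50.5.
Area = π·r² = π·50.5 ≈ 158.650.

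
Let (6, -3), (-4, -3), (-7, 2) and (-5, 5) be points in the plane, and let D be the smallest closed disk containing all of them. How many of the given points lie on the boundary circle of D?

3

By Welzl's lemma the MEC is supported by two points (diametrically opposite) or three points (on a circumcircle).
The minimum enclosing circle is determined by three boundary points: (6, -3), (-7, 2), (-5, 5).
Their circumcentre is (-39/98, -23/98) with r² = 233285/4802.
The farthest remaining point (-4, -3) is at distance² 99025/4802 ≤ 233285/4802.
The points at distance exactly r from the centre are (6, -3), (-7, 2), (-5, 5) — 3 points.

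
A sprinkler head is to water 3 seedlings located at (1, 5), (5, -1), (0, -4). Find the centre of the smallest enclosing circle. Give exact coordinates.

(5/7, 10/21)

Call the three points A, B, C in the order given.
Side lengths²: AB² = 52, AC² = 82, BC² = 34.
Since AC² = 82 < 52 + 34 = 86, the triangle is acute, so the smallest enclosing circle is the circumcircle.
Circumcentre = (5/7, 10/21), r² = 9061/441.
Centre = (5/7, 10/21).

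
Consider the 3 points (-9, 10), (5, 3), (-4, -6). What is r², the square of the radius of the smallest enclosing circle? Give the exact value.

1405/18

Call the three points A, B, C in the order given.
Side lengths²: AB² = 245, AC² = 281, BC² = 162.
Since AC² = 281 < 245 + 162 = 407, the triangle is acute, so the smallest enclosing circle is the circumcircle.
Circumcentre = (-23/6, 17/6), r² = 1405/18.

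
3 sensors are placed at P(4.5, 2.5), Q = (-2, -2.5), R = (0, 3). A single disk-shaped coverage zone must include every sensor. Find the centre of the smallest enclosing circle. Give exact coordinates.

(1.25, 0)

Side lengths²: PQ² = 67.25, PR² = 20.5, QR² = 34.25.
Since PQ² = 67.25 ≥ 34.25 + 20.5 = 54.75, the angle opposite PQ is not acute, so the smallest enclosing circle has PQ as diameter.
Centre = midpoint of PQ = (1.25, 0), r² = 67.25/4 = 16.8125.
Centre = (1.25, 0).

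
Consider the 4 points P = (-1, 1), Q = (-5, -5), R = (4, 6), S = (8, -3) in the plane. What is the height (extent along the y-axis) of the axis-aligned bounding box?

max y = 6, min y = -5, so height = 11.

11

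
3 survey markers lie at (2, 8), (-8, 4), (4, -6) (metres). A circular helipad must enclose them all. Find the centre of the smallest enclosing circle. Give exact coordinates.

Call the three points A, B, C in the order given.
Side lengths²: AB² = 116, AC² = 200, BC² = 244.
Since BC² = 244 < 200 + 116 = 316, the triangle is acute, so the smallest enclosing circle is the circumcircle.
Circumcentre = (-29/37, 17/37), r² = 88450/1369.
Centre = (-29/37, 17/37).

(-29/37, 17/37)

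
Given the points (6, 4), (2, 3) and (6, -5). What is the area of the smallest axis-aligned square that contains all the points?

The bounding box has width 4 and height 9.
An axis-aligned square enclosing the set must have side ≥ max(width, height).
So the minimum side is max(4, 9) = 9.
Area = 9² = 81.

81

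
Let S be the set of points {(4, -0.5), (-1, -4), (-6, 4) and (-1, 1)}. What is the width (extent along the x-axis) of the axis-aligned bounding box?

max x = 4, min x = -6, so width = 10.

10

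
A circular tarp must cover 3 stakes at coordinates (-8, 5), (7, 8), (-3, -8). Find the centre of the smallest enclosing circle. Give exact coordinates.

(22/35, 6/7)

Call the three points A, B, C in the order given.
Side lengths²: AB² = 234, AC² = 194, BC² = 356.
Since BC² = 356 < 234 + 194 = 428, the triangle is acute, so the smallest enclosing circle is the circumcircle.
Circumcentre = (22/35, 6/7), r² = 112229/1225.
Centre = (22/35, 6/7).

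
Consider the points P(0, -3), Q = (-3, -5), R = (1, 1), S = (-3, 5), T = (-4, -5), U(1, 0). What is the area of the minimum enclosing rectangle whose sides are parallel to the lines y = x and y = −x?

60.5

In coordinates u = x + y, v = x − y the rectangle is axis-aligned; the map (x,y)→(u,v) scales areas by 2.
u-values: -3, -8, 2, 2, -9, 1; range = 2 − (-9) = 11.
v-values: 3, 2, 0, -8, 1, 1; range = 3 − (-8) = 11.
Area = (11 × 11) / 2 = 60.5.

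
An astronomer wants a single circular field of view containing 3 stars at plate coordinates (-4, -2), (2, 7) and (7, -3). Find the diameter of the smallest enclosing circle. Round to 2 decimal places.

Call the three points A, B, C in the order given.
Side lengths²: AB² = 117, AC² = 122, BC² = 125.
Since BC² = 125 < 122 + 117 = 239, the triangle is acute, so the smallest enclosing circle is the circumcircle.
Circumcentre = (25/14, 9/14), r² = 3965/98.
Diameter = 2r = 2√(3965/98) ≈ 12.72.

12.72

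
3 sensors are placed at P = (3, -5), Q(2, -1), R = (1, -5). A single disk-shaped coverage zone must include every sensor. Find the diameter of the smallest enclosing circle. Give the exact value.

Side lengths²: PQ² = 17, PR² = 4, QR² = 17.
Since QR² = 17 < 17 + 4 = 21, the triangle is acute, so the smallest enclosing circle is the circumcircle.
Circumcentre = (2, -3.125), r² = 4.515625.
Diameter = 2r = 2√(4.515625) = 4.25.

4.25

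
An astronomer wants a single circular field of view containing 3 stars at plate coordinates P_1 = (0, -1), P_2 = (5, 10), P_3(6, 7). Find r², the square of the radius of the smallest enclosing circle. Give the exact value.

Side lengths²: P_1P_2² = 146, P_1P_3² = 100, P_2P_3² = 10.
Since P_1P_2² = 146 ≥ 100 + 10 = 110, the angle opposite P_1P_2 is not acute, so the smallest enclosing circle has P_1P_2 as diameter.
Centre = midpoint of P_1P_2 = (2.5, 4.5), r² = 146/4 = 36.5.

36.5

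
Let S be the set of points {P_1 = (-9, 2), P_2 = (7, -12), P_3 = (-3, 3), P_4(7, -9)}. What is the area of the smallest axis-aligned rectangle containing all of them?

x ranges over [-9, 7], width 16.
y ranges over [-12, 3], height 15.
Area = 16 × 15 = 240.

240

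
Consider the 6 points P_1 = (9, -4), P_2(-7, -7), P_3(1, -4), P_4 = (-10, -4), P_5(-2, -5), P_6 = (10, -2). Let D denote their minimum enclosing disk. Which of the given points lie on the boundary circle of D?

The farthest pair is P_4–P_6 with squared distance 404. The circle on this segment as diameter has centre (0, -3) and r² = 404/4 = 101.
Check P_1: distance² to centre = 82 ≤ 101, so it lies inside.
All remaining points lie in this disk, and no smaller disk contains both endpoints, so this is the minimum enclosing circle.
The points at distance exactly r from the centre are P_4, P_6 — 2 points.

P_4, P_6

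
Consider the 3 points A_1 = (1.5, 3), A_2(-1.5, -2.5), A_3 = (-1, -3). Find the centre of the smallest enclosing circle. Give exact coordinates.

(0.25, 0)

Side lengths²: A_1A_2² = 39.25, A_1A_3² = 42.25, A_2A_3² = 0.5.
Since A_1A_3² = 42.25 ≥ 39.25 + 0.5 = 39.75, the angle opposite A_1A_3 is not acute, so the smallest enclosing circle has A_1A_3 as diameter.
Centre = midpoint of A_1A_3 = (0.25, 0), r² = 42.25/4 = 10.5625.
Centre = (0.25, 0).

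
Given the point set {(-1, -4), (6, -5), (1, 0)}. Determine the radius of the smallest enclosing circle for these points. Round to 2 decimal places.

Call the three points A, B, C in the order given.
Side lengths²: AB² = 50, AC² = 20, BC² = 50.
Since BC² = 50 < 50 + 20 = 70, the triangle is acute, so the smallest enclosing circle is the circumcircle.
Circumcentre = (8/3, -10/3), r² = 125/9.
r = √(125/9) ≈ 3.73.

3.73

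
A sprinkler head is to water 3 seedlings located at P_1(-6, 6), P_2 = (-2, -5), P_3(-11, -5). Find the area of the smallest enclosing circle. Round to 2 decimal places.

129.83

Side lengths²: P_1P_2² = 137, P_1P_3² = 146, P_2P_3² = 81.
Since P_1P_3² = 146 < 137 + 81 = 218, the triangle is acute, so the smallest enclosing circle is the circumcircle.
Circumcentre = (-6.5, -9/22), r² = 10001/242.
Area = π·r² = π·10001/242 ≈ 129.83.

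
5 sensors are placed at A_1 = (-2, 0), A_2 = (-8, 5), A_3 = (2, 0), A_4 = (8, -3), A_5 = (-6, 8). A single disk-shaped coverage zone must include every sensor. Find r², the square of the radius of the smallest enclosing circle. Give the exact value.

80.48828125

The minimum enclosing circle of a finite set is fixed by two of the points (as a diameter) or three (as a circumcircle).
The minimum enclosing circle is determined by three boundary points: A_2, A_4, A_5.
Their circumcentre is (0.3125, 1.625) with r² = 80.48828125.
The farthest remaining point A_1 is at distance² 7.98828125 ≤ 80.48828125.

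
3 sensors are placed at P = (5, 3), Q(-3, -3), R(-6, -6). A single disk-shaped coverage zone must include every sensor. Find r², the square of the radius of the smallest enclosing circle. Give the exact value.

50.5

Side lengths²: PQ² = 100, PR² = 202, QR² = 18.
Since PR² = 202 ≥ 100 + 18 = 118, the angle opposite PR is not acute, so the smallest enclosing circle has PR as diameter.
Centre = midpoint of PR = (-0.5, -1.5), r² = 202/4 = 50.5.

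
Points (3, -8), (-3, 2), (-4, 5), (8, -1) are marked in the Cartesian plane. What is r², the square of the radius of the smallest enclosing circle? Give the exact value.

The minimum enclosing circle is determined by three boundary points: (3, -8), (-4, 5), (8, -1).
Their circumcentre is (10/19, -18/19) with r² = 20165/361.
The farthest remaining point (-3, 2) is at distance² 7625/361 ≤ 20165/361.

20165/361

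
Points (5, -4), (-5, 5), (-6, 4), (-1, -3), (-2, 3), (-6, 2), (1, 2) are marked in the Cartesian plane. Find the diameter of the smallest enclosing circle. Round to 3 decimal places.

The minimum enclosing circle of a finite set is fixed by two of the points (as a diameter) or three (as a circumcircle).
The farthest pair is (5, -4)–(-6, 4) with squared distance 185. The circle on this segment as diameter has centre (-0.5, 0) and r² = 185/4 = 46.25.
Check (-5, 5): distance² to centre = 45.25 ≤ 46.25, so it lies inside.
All remaining points lie in this disk, and no smaller disk contains both endpoints, so this is the minimum enclosing circle.
Diameter = 2r = 2√(46.25) ≈ 13.601.

13.601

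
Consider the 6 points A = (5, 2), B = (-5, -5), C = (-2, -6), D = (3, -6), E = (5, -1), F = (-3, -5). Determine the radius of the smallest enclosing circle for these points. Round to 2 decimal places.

6.10

The farthest pair is A–B with squared distance 149. The circle on this segment as diameter has centre (0, -1.5) and r² = 149/4 = 37.25.
Check C: distance² to centre = 24.25 ≤ 37.25, so it lies inside.
All remaining points lie in this disk, and no smaller disk contains both endpoints, so this is the minimum enclosing circle.
r = √(37.25) ≈ 6.10.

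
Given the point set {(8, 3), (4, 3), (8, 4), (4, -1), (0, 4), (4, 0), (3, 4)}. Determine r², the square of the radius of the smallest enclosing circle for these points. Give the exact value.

A smallest enclosing disk is always determined by at most three of the input points on its boundary.
The minimum enclosing circle is determined by three boundary points: (8, 4), (4, -1), (0, 4).
Their circumcentre is (4, 3.1) with r² = 16.81.
The farthest remaining point (8, 3) is at distance² 16.01 ≤ 16.81.

16.81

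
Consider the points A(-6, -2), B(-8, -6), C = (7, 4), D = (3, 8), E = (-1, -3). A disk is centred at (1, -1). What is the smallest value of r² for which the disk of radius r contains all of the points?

The required radius is the distance from (1, -1) to the farthest point.
Squared distances: 50, 106, 61, 85, 8.
Maximum is 106, attained at B.

106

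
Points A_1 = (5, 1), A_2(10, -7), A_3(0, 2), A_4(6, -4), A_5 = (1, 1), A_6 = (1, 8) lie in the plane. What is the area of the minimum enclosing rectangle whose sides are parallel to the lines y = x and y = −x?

In coordinates u = x + y, v = x − y the rectangle is axis-aligned; the map (x,y)→(u,v) scales areas by 2.
u-values: 6, 3, 2, 2, 2, 9; range = 9 − 2 = 7.
v-values: 4, 17, -2, 10, 0, -7; range = 17 − (-7) = 24.
Area = (7 × 24) / 2 = 84.

84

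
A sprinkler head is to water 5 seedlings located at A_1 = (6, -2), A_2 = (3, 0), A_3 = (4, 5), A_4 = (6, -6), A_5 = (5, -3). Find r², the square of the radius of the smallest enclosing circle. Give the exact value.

31.25

The farthest pair is A_3–A_4 with squared distance 125. The circle on this segment as diameter has centre (5, -0.5) and r² = 125/4 = 31.25.
Check A_1: distance² to centre = 3.25 ≤ 31.25, so it lies inside.
All remaining points lie in this disk, and no smaller disk contains both endpoints, so this is the minimum enclosing circle.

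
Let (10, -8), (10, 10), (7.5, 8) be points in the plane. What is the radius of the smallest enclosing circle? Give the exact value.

9

Call the three points A, B, C in the order given.
Side lengths²: AB² = 324, AC² = 262.25, BC² = 10.25.
Since AB² = 324 ≥ 262.25 + 10.25 = 272.5, the angle opposite AB is not acute, so the smallest enclosing circle has AB as diameter.
Centre = midpoint of AB = (10, 1), r² = 324/4 = 81.
r = √81 = 9.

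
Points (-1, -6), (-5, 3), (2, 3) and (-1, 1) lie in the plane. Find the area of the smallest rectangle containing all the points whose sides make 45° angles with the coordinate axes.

In coordinates u = x + y, v = x − y the rectangle is axis-aligned; the map (x,y)→(u,v) scales areas by 2.
u-values: -7, -2, 5, 0; range = 5 − (-7) = 12.
v-values: 5, -8, -1, -2; range = 5 − (-8) = 13.
Area = (12 × 13) / 2 = 78.

78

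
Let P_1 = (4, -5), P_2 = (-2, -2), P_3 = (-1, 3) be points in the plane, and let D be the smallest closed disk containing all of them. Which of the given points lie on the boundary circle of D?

Side lengths²: P_1P_2² = 45, P_1P_3² = 89, P_2P_3² = 26.
Since P_1P_3² = 89 ≥ 45 + 26 = 71, the angle opposite P_1P_3 is not acute, so the smallest enclosing circle has P_1P_3 as diameter.
Centre = midpoint of P_1P_3 = (1.5, -1), r² = 89/4 = 22.25.
The points at distance exactly r from the centre are P_1, P_3 — 2 points.

P_1, P_3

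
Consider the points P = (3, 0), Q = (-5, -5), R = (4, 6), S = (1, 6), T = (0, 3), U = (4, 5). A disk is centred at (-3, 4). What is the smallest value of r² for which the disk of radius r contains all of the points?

85

The required radius is the distance from (-3, 4) to the farthest point.
Squared distances: 52, 85, 53, 20, 10, 50.
Maximum is 85, attained at Q.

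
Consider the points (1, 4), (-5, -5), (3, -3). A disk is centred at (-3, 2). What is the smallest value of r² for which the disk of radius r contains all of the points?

The required radius is the distance from (-3, 2) to the farthest point.
Squared distances: 20, 53, 61.
Maximum is 61, attained at (3, -3).

61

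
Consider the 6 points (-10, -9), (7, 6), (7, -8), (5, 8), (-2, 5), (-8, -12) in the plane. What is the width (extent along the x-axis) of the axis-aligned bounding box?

17

max x = 7, min x = -10, so width = 17.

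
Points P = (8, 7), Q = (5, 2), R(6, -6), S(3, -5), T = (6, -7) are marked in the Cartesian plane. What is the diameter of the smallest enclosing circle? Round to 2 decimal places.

14.14

By Welzl's lemma the MEC is supported by two points (diametrically opposite) or three points (on a circumcircle).
The farthest pair is P–T with squared distance 200. The circle on this segment as diameter has centre (7, 0) and r² = 200/4 = 50.
Check Q: distance² to centre = 8 ≤ 50, so it lies inside.
All remaining points lie in this disk, and no smaller disk contains both endpoints, so this is the minimum enclosing circle.
Diameter = 2r = 2√50 ≈ 14.14.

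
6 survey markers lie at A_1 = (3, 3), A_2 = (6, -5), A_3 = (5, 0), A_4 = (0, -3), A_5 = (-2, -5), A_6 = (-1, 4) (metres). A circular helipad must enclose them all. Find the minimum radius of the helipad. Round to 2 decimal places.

5.74

A smallest enclosing disk is always determined by at most three of the input points on its boundary.
The minimum enclosing circle is determined by three boundary points: A_2, A_5, A_6.
Their circumcentre is (2, -8/9) with r² = 2665/81.
The farthest remaining point A_1 is at distance² 1306/81 ≤ 2665/81.
r = √(2665/81) ≈ 5.74.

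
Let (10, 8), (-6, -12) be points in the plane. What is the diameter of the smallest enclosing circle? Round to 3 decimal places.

25.612

The smallest circle enclosing two points has them as diameter endpoints.
Centre = midpoint = (2, -2); r² = |(10, 8)−(-6, -12)|²/4 = 656/4 = 164.
Diameter = 2r = 2√164 ≈ 25.612.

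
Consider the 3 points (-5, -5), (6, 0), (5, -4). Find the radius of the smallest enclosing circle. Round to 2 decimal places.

Call the three points A, B, C in the order given.
Side lengths²: AB² = 146, AC² = 101, BC² = 17.
Since AB² = 146 ≥ 101 + 17 = 118, the angle opposite AB is not acute, so the smallest enclosing circle has AB as diameter.
Centre = midpoint of AB = (0.5, -2.5), r² = 146/4 = 36.5.
r = √(36.5) ≈ 6.04.

6.04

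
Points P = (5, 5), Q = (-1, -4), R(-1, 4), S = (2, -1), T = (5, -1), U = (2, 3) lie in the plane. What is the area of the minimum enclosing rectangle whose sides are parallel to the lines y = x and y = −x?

82.5

In coordinates u = x + y, v = x − y the rectangle is axis-aligned; the map (x,y)→(u,v) scales areas by 2.
u-values: 10, -5, 3, 1, 4, 5; range = 10 − (-5) = 15.
v-values: 0, 3, -5, 3, 6, -1; range = 6 − (-5) = 11.
Area = (15 × 11) / 2 = 82.5.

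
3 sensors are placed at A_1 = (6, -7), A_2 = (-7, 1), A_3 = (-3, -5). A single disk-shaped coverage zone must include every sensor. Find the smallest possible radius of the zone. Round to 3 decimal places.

7.632

Side lengths²: A_1A_2² = 233, A_1A_3² = 85, A_2A_3² = 52.
Since A_1A_2² = 233 ≥ 85 + 52 = 137, the angle opposite A_1A_2 is not acute, so the smallest enclosing circle has A_1A_2 as diameter.
Centre = midpoint of A_1A_2 = (-0.5, -3), r² = 233/4 = 58.25.
r = √(58.25) ≈ 7.632.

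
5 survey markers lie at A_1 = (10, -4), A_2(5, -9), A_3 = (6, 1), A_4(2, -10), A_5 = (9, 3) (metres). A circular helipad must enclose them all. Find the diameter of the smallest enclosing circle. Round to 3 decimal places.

The farthest pair is A_4–A_5 with squared distance 218. The circle on this segment as diameter has centre (5.5, -3.5) and r² = 218/4 = 54.5.
Check A_1: distance² to centre = 20.5 ≤ 54.5, so it lies inside.
All remaining points lie in this disk, and no smaller disk contains both endpoints, so this is the minimum enclosing circle.
Diameter = 2r = 2√(54.5) ≈ 14.765.

14.765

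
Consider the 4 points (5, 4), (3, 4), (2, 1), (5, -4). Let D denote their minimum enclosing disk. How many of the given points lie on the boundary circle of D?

The farthest pair is (3, 4)–(5, -4) with squared distance 68. The circle on this segment as diameter has centre (4, 0) and r² = 68/4 = 17.
Check (5, 4): distance² to centre = 17 ≤ 17, so it lies inside.
All remaining points lie in this disk, and no smaller disk contains both endpoints, so this is the minimum enclosing circle.
The points at distance exactly r from the centre are (5, 4), (3, 4), (5, -4) — 3 points.

3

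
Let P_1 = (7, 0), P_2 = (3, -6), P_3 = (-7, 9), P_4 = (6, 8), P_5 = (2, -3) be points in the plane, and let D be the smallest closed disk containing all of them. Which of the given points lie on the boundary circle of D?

The minimum enclosing circle of a finite set is fixed by two of the points (as a diameter) or three (as a circumcircle).
The minimum enclosing circle is determined by three boundary points: P_2, P_3, P_4.
Their circumcentre is (-73/74, 161/74) with r² = 226525/2738.
The farthest remaining point P_1 is at distance² 187601/2738 ≤ 226525/2738.
The points at distance exactly r from the centre are P_2, P_3, P_4 — 3 points.

P_2, P_3, P_4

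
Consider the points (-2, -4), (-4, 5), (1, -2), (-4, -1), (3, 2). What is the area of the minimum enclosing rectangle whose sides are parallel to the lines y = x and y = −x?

66

In coordinates u = x + y, v = x − y the rectangle is axis-aligned; the map (x,y)→(u,v) scales areas by 2.
u-values: -6, 1, -1, -5, 5; range = 5 − (-6) = 11.
v-values: 2, -9, 3, -3, 1; range = 3 − (-9) = 12.
Area = (11 × 12) / 2 = 66.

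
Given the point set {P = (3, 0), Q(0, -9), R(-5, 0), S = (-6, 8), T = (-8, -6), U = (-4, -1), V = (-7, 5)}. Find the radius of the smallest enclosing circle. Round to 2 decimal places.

9.01

By Welzl's lemma the MEC is supported by two points (diametrically opposite) or three points (on a circumcircle).
The farthest pair is Q–S with squared distance 325. The circle on this segment as diameter has centre (-3, -0.5) and r² = 325/4 = 81.25.
Check P: distance² to centre = 36.25 ≤ 81.25, so it lies inside.
All remaining points lie in this disk, and no smaller disk contains both endpoints, so this is the minimum enclosing circle.
r = √(81.25) ≈ 9.01.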